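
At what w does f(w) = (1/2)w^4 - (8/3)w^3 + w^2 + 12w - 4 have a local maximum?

f'(w) = 2w^3 - 8w^2 + 2w + 12 = 0 at w = -1, 2, 3.
Second-derivative test with f''(w) = 6w^2 - 16w + 2: f''(-1) = 24 > 0 ⇒ local minimum; f''(2) = -6 < 0 ⇒ local maximum; f''(3) = 8 > 0 ⇒ local minimum.
Thus f has its local maximum at w = 2, with value 32/3.

2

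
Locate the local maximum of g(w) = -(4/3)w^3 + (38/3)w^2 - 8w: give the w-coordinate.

g'(w) = -4w^2 + (76/3)w - 8 = 0 at w = 1/3, 6.
Second-derivative test with g''(w) = -8w + 76/3: g''(1/3) = 68/3 > 0 ⇒ local minimum; g''(6) = -68/3 < 0 ⇒ local maximum.
The local maximum is g(6) = 120.

6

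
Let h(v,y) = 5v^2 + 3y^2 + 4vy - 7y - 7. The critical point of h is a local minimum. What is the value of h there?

-553/44

∂h/∂v = 10v + 4y = 0 and ∂h/∂y = 4v + 6y - 7 = 0, so (v, y) = (-7/11, 35/22).
The Hessian has h_{vv} = 10, h_{yy} = 6, h_{vy} = 4, giving D = 44 > 0 with h_{vv} > 0, so the point is a local minimum.
h(-7/11, 35/22) = -553/44.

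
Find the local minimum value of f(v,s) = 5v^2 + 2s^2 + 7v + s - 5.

-303/40

∂f/∂v = 10v + 7 = 0 and ∂f/∂s = 4s + 1 = 0, so (v, s) = (-7/10, -1/4).
The Hessian has f_{vv} = 10, f_{ss} = 4, f_{vs} = 0, giving D = 40 > 0 with f_{vv} > 0, so the point is a local minimum.
f(-7/10, -1/4) = -303/40.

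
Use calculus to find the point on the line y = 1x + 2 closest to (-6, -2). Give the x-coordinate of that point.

-5

Minimize D(x)^2 = (x + 6)^2 + (x + 4)^2.
d/dx[D^2] = 2(x + 6) + 2·1·(x + 4) = 0 ⇒ x = -5.
Then y = -3 and the distance is √(2) ≈ 1.4142.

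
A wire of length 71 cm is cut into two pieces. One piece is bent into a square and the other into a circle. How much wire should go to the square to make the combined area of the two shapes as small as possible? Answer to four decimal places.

39.7670

Let x be the length used for the square. Square side x/4; circle radius (71−x)/(2π).
A(x) = (x/4)² + π·((71−x)/(2π))² = x²/16 + (71−x)²/(4π) for 0 ≤ x ≤ 71. A'(x) = x/8 − (71−x)/(2π) = 0 gives x = 4·71/(π+4) ≈ 39.7670.
A'' = 1/8 + 1/(2π) > 0, so this gives the minimum combined area; x ≈ 39.7670 cm to the square.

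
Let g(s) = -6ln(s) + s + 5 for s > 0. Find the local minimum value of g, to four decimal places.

g'(s) = -6/s + 1 = 0 gives s = 6.
g''(s) = 6/s², which is positive for s > 0, so this is a local minimum.
g(6) = -6·ln(6) + 6 + 5 ≈ 0.2494.

0.2494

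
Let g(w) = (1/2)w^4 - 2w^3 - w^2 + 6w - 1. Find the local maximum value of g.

5/2

g'(w) = 2w^3 - 6w^2 - 2w + 6 = 0 at w = -1, 1, 3.
Second-derivative test with g''(w) = 6w^2 - 12w - 2: g''(-1) = 16 > 0 ⇒ local minimum; g''(1) = -8 < 0 ⇒ local maximum; g''(3) = 16 > 0 ⇒ local minimum.
Thus g has its local maximum at w = 1, with value 5/2.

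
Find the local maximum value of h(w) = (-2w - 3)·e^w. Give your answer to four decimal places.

h'(w) = (-2)·e^w + (-2w - 3)·1·e^w = (-2w - 5)·e^w. Since e^w > 0, the only critical point is w = -5/2.
h''(-5/2) has the same sign as -2 < 0, so this is a local maximum.
h(-5/2) = (2)·e^(-5/2) ≈ 0.1642.

0.1642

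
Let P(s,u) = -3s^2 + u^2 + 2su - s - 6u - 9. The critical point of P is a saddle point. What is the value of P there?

∂P/∂s = -6s + 2u - 1 = 0 and ∂P/∂u = 2s + 2u - 6 = 0, so (s, u) = (5/8, 19/8).
The Hessian has P_{ss} = -6, P_{uu} = 2, P_{su} = 2, giving D = -16 < 0, so the point is a saddle point.
P(5/8, 19/8) = -263/16.

-263/16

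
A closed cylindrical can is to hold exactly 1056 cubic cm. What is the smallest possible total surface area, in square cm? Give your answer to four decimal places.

574.0598

With radius r and height h, πr²h = 1056 so h = 1056/(πr²), and S(r) = 2πr² + 2πrh = 2πr² + 2·1056/r.
S'(r) = 4πr − 2·1056/r² = 0 ⇒ r³ = 1056/(2π), so r ≈ 5.5186 and h = 2r ≈ 11.0372.
S''(r) = 4π + 4·1056/r³ > 0, so this is the minimum; S ≈ 574.0598.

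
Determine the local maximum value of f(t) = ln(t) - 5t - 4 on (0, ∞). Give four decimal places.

-6.6094

f'(t) = 1/t − 5 = 0 gives t = 1/5.
f''(t) = -1/t², which is negative for t > 0, so this is a local maximum.
f(1/5) = 1·ln(1/5) - 1 - 4 ≈ -6.6094.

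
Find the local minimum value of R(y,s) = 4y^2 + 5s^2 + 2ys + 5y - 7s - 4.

-695/76

∂R/∂y = 8y + 2s + 5 = 0 and ∂R/∂s = 2y + 10s - 7 = 0, so (y, s) = (-16/19, 33/38).
The Hessian has R_{yy} = 8, R_{ss} = 10, R_{ys} = 2, giving D = 76 > 0 with R_{yy} > 0, so the point is a local minimum.
R(-16/19, 33/38) = -695/76.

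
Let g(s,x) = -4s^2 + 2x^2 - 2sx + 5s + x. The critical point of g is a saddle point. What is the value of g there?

∂g/∂s = -8s - 2x + 5 = 0 and ∂g/∂x = -2s + 4x + 1 = 0, so (s, x) = (11/18, 1/18).
The Hessian has g_{ss} = -8, g_{xx} = 4, g_{sx} = -2, giving D = -36 < 0, so the point is a saddle point.
g(11/18, 1/18) = 14/9.

14/9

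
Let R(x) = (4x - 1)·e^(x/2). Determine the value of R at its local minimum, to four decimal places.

-3.3349

R'(x) = 4·e^(x/2) + (4x - 1)·(1/2)·e^(x/2) = (2x + 7/2)·e^(x/2). Since e^(x/2) > 0, the only critical point is x = -7/4.
R''(-7/4) has the same sign as 2 > 0, so this is a local minimum.
R(-7/4) = (-8)·e^(-7/8) ≈ -3.3349.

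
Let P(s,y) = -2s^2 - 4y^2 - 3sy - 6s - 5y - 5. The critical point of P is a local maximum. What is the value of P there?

-11/23

∂P/∂s = -4s - 3y - 6 = 0 and ∂P/∂y = -3s - 8y - 5 = 0, so (s, y) = (-33/23, -2/23).
The Hessian has P_{ss} = -4, P_{yy} = -8, P_{sy} = -3, giving D = 23 > 0 with P_{ss} < 0, so the point is a local maximum.
P(-33/23, -2/23) = -11/23.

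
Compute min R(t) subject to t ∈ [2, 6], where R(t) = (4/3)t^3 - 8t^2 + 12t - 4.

-4

The derivative is 4t^2 - 16t + 12, whose only zero in [2, 6] is t = 3.
Evaluating at the critical points and endpoints: R(2) = -4/3,  R(3) = -4,  R(6) = 68.
Hence the absolute minimum is -4 at t = 3.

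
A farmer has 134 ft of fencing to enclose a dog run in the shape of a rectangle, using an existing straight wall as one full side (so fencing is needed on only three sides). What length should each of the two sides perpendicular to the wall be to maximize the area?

Let the sides perpendicular to the wall have length x and the parallel side y, so 2x + y = 134 and the area is A = xy = x(134 − 2x).
A'(x) = 134 − 4x = 0 gives x = 67/2, and A''(x) = −4 < 0 confirms a maximum.
Then y = 134 − 2·67/2 = 67 and A = 4489/2.

67/2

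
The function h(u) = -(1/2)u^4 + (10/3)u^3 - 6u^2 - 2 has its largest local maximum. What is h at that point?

h'(u) = -2u^3 + 10u^2 - 12u = 0 at u = 0, 2, 3.
Since h''(u) = -6u^2 + 20u - 12, we get h''(0) = -12 < 0 ⇒ local maximum; h''(2) = 4 > 0 ⇒ local minimum; h''(3) = -6 < 0 ⇒ local maximum.
So the largest local maximum value is h(0) = -2.

-2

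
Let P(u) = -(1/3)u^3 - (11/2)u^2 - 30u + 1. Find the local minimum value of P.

55

Critical points: P'(u) = -u^2 - 11u - 30 vanishes at u = -6, -5.
Second-derivative test with P''(u) = -2u - 11: P''(-6) = 1 > 0 ⇒ local minimum; P''(-5) = -1 < 0 ⇒ local maximum.
Thus P has its local minimum at u = -6, with value 55.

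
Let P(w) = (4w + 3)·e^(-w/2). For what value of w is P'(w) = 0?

Differentiating with the product rule gives P'(w) = (-2w + 5/2)·e^(-w/2). Since e^(-w/2) > 0, the only critical point is w = 5/4.
P''(5/4) has the same sign as -2 < 0, so this is a local maximum.
P(5/4) = (8)·e^(-5/8) ≈ 4.2821.

5/4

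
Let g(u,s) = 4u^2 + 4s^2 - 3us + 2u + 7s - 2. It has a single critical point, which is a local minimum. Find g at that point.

∂g/∂u = 8u - 3s + 2 = 0 and ∂g/∂s = -3u + 8s + 7 = 0, so (u, s) = (-37/55, -62/55).
The Hessian has g_{uu} = 8, g_{ss} = 8, g_{us} = -3, giving D = 55 > 0 with g_{uu} > 0, so the point is a local minimum.
g(-37/55, -62/55) = -364/55.

-364/55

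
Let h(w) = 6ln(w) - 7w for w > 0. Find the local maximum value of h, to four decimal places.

-6.9249

h'(w) = 6/w − 7 = 0 gives w = 6/7.
h''(w) = -6/w², which is negative for w > 0, so this is a local maximum.
h(6/7) = 6·ln(6/7) - 6 ≈ -6.9249.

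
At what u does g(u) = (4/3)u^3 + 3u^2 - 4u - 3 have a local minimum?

Critical points: g'(u) = 4u^2 + 6u - 4 vanishes at u = -2, 1/2.
g''(u) = 8u + 6. g''(-2) = -10 < 0 ⇒ local maximum; g''(1/2) = 10 > 0 ⇒ local minimum.
The local minimum is g(1/2) = -49/12.

1/2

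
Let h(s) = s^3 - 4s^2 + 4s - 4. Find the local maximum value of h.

Critical points: h'(s) = 3s^2 - 8s + 4 vanishes at s = 2/3, 2.
h''(s) = 6s - 8. h''(2/3) = -4 < 0 ⇒ local maximum; h''(2) = 4 > 0 ⇒ local minimum.
The local maximum is h(2/3) = -76/27.

-76/27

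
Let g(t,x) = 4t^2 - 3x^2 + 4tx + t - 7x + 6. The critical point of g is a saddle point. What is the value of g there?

605/64

∂g/∂t = 8t + 4x + 1 = 0 and ∂g/∂x = 4t - 6x - 7 = 0, so (t, x) = (11/32, -15/16).
The Hessian has g_{tt} = 8, g_{xx} = -6, g_{tx} = 4, giving D = -64 < 0, so the point is a saddle point.
g(11/32, -15/16) = 605/64.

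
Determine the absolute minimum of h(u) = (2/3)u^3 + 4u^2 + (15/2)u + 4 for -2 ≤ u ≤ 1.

-1/2

Differentiating, h'(u) = 2u^2 + 8u + 15/2; whose only zero in [-2, 1] is u = -3/2.
Compare values at every candidate in [-2, 1]: h(-2) = -1/3,  h(-3/2) = -1/2,  h(1) = 97/6.
So the minimum is h(-3/2) = -1/2.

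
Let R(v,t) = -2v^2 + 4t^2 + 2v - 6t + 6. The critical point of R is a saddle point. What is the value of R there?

17/4

∂R/∂v = -4v + 2 = 0 and ∂R/∂t = 8t - 6 = 0, so (v, t) = (1/2, 3/4).
The Hessian has R_{vv} = -4, R_{tt} = 8, R_{vt} = 0, giving D = -32 < 0, so the point is a saddle point.
R(1/2, 3/4) = 17/4.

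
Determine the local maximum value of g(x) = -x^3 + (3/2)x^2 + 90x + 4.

382

Critical points: g'(x) = -3x^2 + 3x + 90 vanishes at x = -5, 6.
Second-derivative test with g''(x) = -6x + 3: g''(-5) = 33 > 0 ⇒ local minimum; g''(6) = -33 < 0 ⇒ local maximum.
So the local maximum value is g(6) = 382.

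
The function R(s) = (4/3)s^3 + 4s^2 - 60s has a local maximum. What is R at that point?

R'(s) = 4s^2 + 8s - 60. Setting R'(s) = 0 gives s ∈ {-5, 3}.
Second-derivative test with R''(s) = 8s + 8: R''(-5) = -32 < 0 ⇒ local maximum; R''(3) = 32 > 0 ⇒ local minimum.
Thus R has its local maximum at s = -5, with value 700/3.

700/3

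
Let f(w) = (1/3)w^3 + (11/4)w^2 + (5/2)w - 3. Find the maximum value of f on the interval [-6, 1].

139/12

Differentiating, f'(w) = w^2 + (11/2)w + 5/2; which vanishes at w = -5 and w = -1/2.
Compare values at every candidate in [-6, 1]: f(-6) = 9; f(-5) = 139/12; f(-1/2) = -173/48; f(1) = 31/12.
Hence the absolute maximum is 139/12 at w = -5.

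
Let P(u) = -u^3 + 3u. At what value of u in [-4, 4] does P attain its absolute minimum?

4

The derivative is -3u^2 + 3, which vanishes at u = -1 and u = 1.
Candidates: P(-4) = 52; P(-1) = -2; P(1) = 2; P(4) = -52.
So the minimum is P(4) = -52.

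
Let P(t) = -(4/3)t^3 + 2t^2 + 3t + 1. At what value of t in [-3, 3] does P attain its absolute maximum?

Differentiating, P'(t) = -4t^2 + 4t + 3; which vanishes at t = -1/2 and t = 3/2.
Compare values at every candidate in [-3, 3]: P(-3) = 46; P(-1/2) = 1/6; P(3/2) = 11/2; P(3) = -8.
Hence the absolute maximum is 46 at t = -3.

-3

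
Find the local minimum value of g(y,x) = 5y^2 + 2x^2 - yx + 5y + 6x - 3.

-29/3

∂g/∂y = 10y - x + 5 = 0 and ∂g/∂x = -y + 4x + 6 = 0, so (y, x) = (-2/3, -5/3).
The Hessian has g_{yy} = 10, g_{xx} = 4, g_{yx} = -1, giving D = 39 > 0 with g_{yy} > 0, so the point is a local minimum.
g(-2/3, -5/3) = -29/3.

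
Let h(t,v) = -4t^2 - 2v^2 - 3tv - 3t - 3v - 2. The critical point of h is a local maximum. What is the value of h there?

-19/23

∂h/∂t = -8t - 3v - 3 = 0 and ∂h/∂v = -3t - 4v - 3 = 0, so (t, v) = (-3/23, -15/23).
The Hessian has h_{tt} = -8, h_{vv} = -4, h_{tv} = -3, giving D = 23 > 0 with h_{tt} < 0, so the point is a local maximum.
h(-3/23, -15/23) = -19/23.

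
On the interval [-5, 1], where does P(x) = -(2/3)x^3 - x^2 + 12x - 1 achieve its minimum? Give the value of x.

Differentiating, P'(x) = -2x^2 - 2x + 12; whose only zero in [-5, 1] is x = -3.
Evaluating at the critical points and endpoints: P(-5) = -8/3,  P(-3) = -28,  P(1) = 28/3.
So the minimum is P(-3) = -28.

-3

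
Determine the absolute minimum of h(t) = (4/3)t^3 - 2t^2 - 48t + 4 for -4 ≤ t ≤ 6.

The derivative is 4t^2 - 4t - 48, which vanishes at t = -3 and t = 4.
Evaluating at the critical points and endpoints: h(-4) = 236/3; h(-3) = 94; h(4) = -404/3; h(6) = -68.
So the minimum is h(4) = -404/3.

-404/3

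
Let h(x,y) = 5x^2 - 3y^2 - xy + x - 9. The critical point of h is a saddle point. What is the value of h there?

∂h/∂x = 10x - y + 1 = 0 and ∂h/∂y = -x - 6y = 0, so (x, y) = (-6/61, 1/61).
The Hessian has h_{xx} = 10, h_{yy} = -6, h_{xy} = -1, giving D = -61 < 0, so the point is a saddle point.
h(-6/61, 1/61) = -552/61.

-552/61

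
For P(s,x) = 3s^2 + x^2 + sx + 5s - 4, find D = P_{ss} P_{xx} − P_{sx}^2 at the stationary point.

∂P/∂s = 6s + x + 5 = 0 and ∂P/∂x = s + 2x = 0, so (s, x) = (-10/11, 5/11).
The Hessian has P_{ss} = 6, P_{xx} = 2, P_{sx} = 1, giving D = 11 > 0 with P_{ss} > 0, so the point is a local minimum.
D = (6)·(2) − (1)^2 = 11.

11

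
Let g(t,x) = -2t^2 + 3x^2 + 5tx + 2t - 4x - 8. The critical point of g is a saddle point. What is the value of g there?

∂g/∂t = -4t + 5x + 2 = 0 and ∂g/∂x = 5t + 6x - 4 = 0, so (t, x) = (32/49, 6/49).
The Hessian has g_{tt} = -4, g_{xx} = 6, g_{tx} = 5, giving D = -49 < 0, so the point is a saddle point.
g(32/49, 6/49) = -372/49.

-372/49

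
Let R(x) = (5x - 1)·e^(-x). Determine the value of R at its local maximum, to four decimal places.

1.5060

Differentiating with the product rule gives R'(x) = (-5x + 6)·e^(-x). Since e^(-x) > 0, the only critical point is x = 6/5.
R''(6/5) has the same sign as -5 < 0, so this is a local maximum.
R(6/5) = (5)·e^(-6/5) ≈ 1.5060.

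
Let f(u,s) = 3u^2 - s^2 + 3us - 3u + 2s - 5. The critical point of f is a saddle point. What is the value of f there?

-4

∂f/∂u = 6u + 3s - 3 = 0 and ∂f/∂s = 3u - 2s + 2 = 0, so (u, s) = (0, 1).
The Hessian has f_{uu} = 6, f_{ss} = -2, f_{us} = 3, giving D = -21 < 0, so the point is a saddle point.
f(0, 1) = -4.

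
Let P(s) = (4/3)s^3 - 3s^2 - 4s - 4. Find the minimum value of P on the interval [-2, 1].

-56/3

Differentiating, P'(s) = 4s^2 - 6s - 4; whose only zero in [-2, 1] is s = -1/2.
Evaluating at the critical points and endpoints: P(-2) = -56/3, P(-1/2) = -35/12, P(1) = -29/3.
Hence the absolute minimum is -56/3 at s = -2.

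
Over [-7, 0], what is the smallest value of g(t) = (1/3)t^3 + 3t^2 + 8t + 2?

-64/3

Differentiating, g'(t) = t^2 + 6t + 8; which vanishes at t = -4 and t = -2.
Evaluating at the critical points and endpoints: g(-7) = -64/3, g(-4) = -10/3, g(-2) = -14/3, g(0) = 2.
Hence the absolute minimum is -64/3 at t = -7.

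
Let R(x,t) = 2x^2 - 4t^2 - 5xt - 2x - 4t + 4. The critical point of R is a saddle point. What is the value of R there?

284/57

∂R/∂x = 4x - 5t - 2 = 0 and ∂R/∂t = -5x - 8t - 4 = 0, so (x, t) = (-4/57, -26/57).
The Hessian has R_{xx} = 4, R_{tt} = -8, R_{xt} = -5, giving D = -57 < 0, so the point is a saddle point.
R(-4/57, -26/57) = 284/57.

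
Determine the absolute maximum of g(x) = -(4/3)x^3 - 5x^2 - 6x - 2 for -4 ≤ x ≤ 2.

Differentiating, g'(x) = -4x^2 - 10x - 6; which vanishes at x = -3/2 and x = -1.
Compare values at every candidate in [-4, 2]: g(-4) = 82/3; g(-3/2) = 1/4; g(-1) = 1/3; g(2) = -134/3.
So the maximum is g(-4) = 82/3.

82/3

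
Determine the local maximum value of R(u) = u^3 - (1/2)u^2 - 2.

R'(u) = 3u^2 - u = 0 at u = 0, 1/3.
R''(u) = 6u - 1. R''(0) = -1 < 0 ⇒ local maximum; R''(1/3) = 1 > 0 ⇒ local minimum.
Thus R has its local maximum at u = 0, with value -2.

-2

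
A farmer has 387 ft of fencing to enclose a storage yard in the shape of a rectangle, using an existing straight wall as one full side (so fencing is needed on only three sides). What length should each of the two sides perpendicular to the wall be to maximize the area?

387/4

Let the sides perpendicular to the wall have length x and the parallel side y, so 2x + y = 387 and the area is A = xy = x(387 − 2x).
A'(x) = 387 − 4x = 0 gives x = 387/4, and A''(x) = −4 < 0 confirms a maximum.
Then y = 387 − 2·387/4 = 387/2 and A = 149769/8.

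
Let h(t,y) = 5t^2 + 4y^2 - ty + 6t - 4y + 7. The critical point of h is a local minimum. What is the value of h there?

353/79

∂h/∂t = 10t - y + 6 = 0 and ∂h/∂y = -t + 8y - 4 = 0, so (t, y) = (-44/79, 34/79).
The Hessian has h_{tt} = 10, h_{yy} = 8, h_{ty} = -1, giving D = 79 > 0 with h_{tt} > 0, so the point is a local minimum.
h(-44/79, 34/79) = 353/79.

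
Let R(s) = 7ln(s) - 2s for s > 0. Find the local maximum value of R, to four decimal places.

1.7693

R'(s) = 7/s − 2 = 0 gives s = 7/2.
R''(s) = -7/s², which is negative for s > 0, so this is a local maximum.
R(7/2) = 7·ln(7/2) - 7 ≈ 1.7693.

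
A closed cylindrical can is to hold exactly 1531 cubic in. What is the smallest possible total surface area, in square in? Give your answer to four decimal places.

With radius r and height h, πr²h = 1531 so h = 1531/(πr²), and S(r) = 2πr² + 2πrh = 2πr² + 2·1531/r.
S'(r) = 4πr − 2·1531/r² = 0 ⇒ r³ = 1531/(2π), so r ≈ 6.2459 and h = 2r ≈ 12.4919.
S''(r) = 4π + 4·1531/r³ > 0, so this is the minimum; S ≈ 735.3566.

735.3566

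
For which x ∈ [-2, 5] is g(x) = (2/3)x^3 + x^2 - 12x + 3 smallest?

Differentiating, g'(x) = 2x^2 + 2x - 12; whose only zero in [-2, 5] is x = 2.
Evaluating at the critical points and endpoints: g(-2) = 77/3; g(2) = -35/3; g(5) = 154/3.
Hence the absolute minimum is -35/3 at x = 2.

2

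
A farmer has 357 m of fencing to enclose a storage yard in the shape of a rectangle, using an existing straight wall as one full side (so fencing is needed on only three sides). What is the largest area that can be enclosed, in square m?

Let the sides perpendicular to the wall have length x and the parallel side y, so 2x + y = 357 and the area is A = xy = x(357 − 2x).
A'(x) = 357 − 4x = 0 gives x = 357/4, and A''(x) = −4 < 0 confirms a maximum.
Then y = 357 − 2·357/4 = 357/2 and A = 127449/8.

127449/8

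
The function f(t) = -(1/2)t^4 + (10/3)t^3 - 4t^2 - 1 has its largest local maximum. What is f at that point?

f'(t) = -2t^3 + 10t^2 - 8t. Setting f'(t) = 0 gives t ∈ {0, 1, 4}.
Since f''(t) = -6t^2 + 20t - 8, we get f''(0) = -8 < 0 ⇒ local maximum; f''(1) = 6 > 0 ⇒ local minimum; f''(4) = -24 < 0 ⇒ local maximum.
Thus f has its largest local maximum at t = 4, with value 61/3.

61/3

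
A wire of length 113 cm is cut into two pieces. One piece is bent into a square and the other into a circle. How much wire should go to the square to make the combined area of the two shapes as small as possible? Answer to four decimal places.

63.2912

Let x be the length used for the square. Square side x/4; circle radius (113−x)/(2π).
A(x) = (x/4)² + π·((113−x)/(2π))² = x²/16 + (113−x)²/(4π) for 0 ≤ x ≤ 113. A'(x) = x/8 − (113−x)/(2π) = 0 gives x = 4·113/(π+4) ≈ 63.2912.
A'' = 1/8 + 1/(2π) > 0, so this gives the minimum combined area; x ≈ 63.2912 cm to the square.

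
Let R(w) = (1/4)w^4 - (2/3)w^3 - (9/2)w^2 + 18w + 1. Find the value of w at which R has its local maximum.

Critical points: R'(w) = w^3 - 2w^2 - 9w + 18 vanishes at w = -3, 2, 3.
R''(w) = 3w^2 - 4w - 9. R''(-3) = 30 > 0 ⇒ local minimum; R''(2) = -5 < 0 ⇒ local maximum; R''(3) = 6 > 0 ⇒ local minimum.
So the local maximum value is R(2) = 53/3.

2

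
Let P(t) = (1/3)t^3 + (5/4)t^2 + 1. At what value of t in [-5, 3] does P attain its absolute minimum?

Differentiating, P'(t) = t^2 + (5/2)t; which vanishes at t = -5/2 and t = 0.
Compare values at every candidate in [-5, 3]: P(-5) = -113/12,  P(-5/2) = 173/48,  P(0) = 1,  P(3) = 85/4.
The minimum over the interval is -113/12, attained at t = -5.

-5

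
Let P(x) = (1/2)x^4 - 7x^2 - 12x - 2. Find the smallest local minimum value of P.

P'(x) = 2x^3 - 14x - 12. Setting P'(x) = 0 gives x ∈ {-2, -1, 3}.
P''(x) = 6x^2 - 14. P''(-2) = 10 > 0 ⇒ local minimum; P''(-1) = -8 < 0 ⇒ local maximum; P''(3) = 40 > 0 ⇒ local minimum.
Thus P has its smallest local minimum at x = 3, with value -121/2.

-121/2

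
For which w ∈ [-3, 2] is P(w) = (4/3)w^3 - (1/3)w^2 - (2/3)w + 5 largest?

Differentiating, P'(w) = 4w^2 - (2/3)w - 2/3; which vanishes at w = -1/3 and w = 1/2.
Evaluating at the critical points and endpoints: P(-3) = -32, P(-1/3) = 416/81, P(1/2) = 19/4, P(2) = 13.
So the maximum is P(2) = 13.

2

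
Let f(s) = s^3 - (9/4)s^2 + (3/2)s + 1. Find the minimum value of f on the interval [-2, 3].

Differentiating, f'(s) = 3s^2 - (9/2)s + 3/2; which vanishes at s = 1/2 and s = 1.
Compare values at every candidate in [-2, 3]: f(-2) = -19; f(1/2) = 21/16; f(1) = 5/4; f(3) = 49/4.
So the minimum is f(-2) = -19.

-19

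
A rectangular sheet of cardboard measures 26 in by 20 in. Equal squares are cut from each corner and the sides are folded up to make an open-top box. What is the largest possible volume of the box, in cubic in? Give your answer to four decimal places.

867.1958

With cut size x, the volume is V(x) = x(26 − 2x)(20 − 2x) for 0 < x < 10.
V'(x) = 12x^2 − 184x + 520. Setting V'(x) = 0 gives x ≈ 3.7367 (the root in (0, 10)).
V''(x) = 24x − 184 is negative there, so this is the maximum; V ≈ 867.1958.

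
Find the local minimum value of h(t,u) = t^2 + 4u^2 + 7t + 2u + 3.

-19/2

∂h/∂t = 2t + 7 = 0 and ∂h/∂u = 8u + 2 = 0, so (t, u) = (-7/2, -1/4).
The Hessian has h_{tt} = 2, h_{uu} = 8, h_{tu} = 0, giving D = 16 > 0 with h_{tt} > 0, so the point is a local minimum.
h(-7/2, -1/4) = -19/2.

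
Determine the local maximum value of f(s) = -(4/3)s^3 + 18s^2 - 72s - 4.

f'(s) = -4s^2 + 36s - 72 = 0 at s = 3, 6.
Since f''(s) = -8s + 36, we get f''(3) = 12 > 0 ⇒ local minimum; f''(6) = -12 < 0 ⇒ local maximum.
The local maximum is f(6) = -76.

-76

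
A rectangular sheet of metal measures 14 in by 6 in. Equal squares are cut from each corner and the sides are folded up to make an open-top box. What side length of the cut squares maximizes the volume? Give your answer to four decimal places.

1.3057

With cut size x, the volume is V(x) = x(14 − 2x)(6 − 2x) for 0 < x < 3.
V'(x) = 12x^2 − 80x + 84. Setting V'(x) = 0 gives x ≈ 1.3057 (the root in (0, 3)).
V''(x) = 24x − 80 is negative there, so this is the maximum; V ≈ 50.3888.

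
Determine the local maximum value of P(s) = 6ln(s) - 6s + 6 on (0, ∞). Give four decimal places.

P'(s) = 6/s − 6 = 0 gives s = 1.
P''(s) = -6/s², which is negative for s > 0, so this is a local maximum.
P(1) = 6·ln(1) - 6 + 6 ≈ 0.0000.

0.0000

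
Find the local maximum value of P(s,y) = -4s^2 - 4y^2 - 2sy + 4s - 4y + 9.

35/3

∂P/∂s = -8s - 2y + 4 = 0 and ∂P/∂y = -2s - 8y - 4 = 0, so (s, y) = (2/3, -2/3).
The Hessian has P_{ss} = -8, P_{yy} = -8, P_{sy} = -2, giving D = 60 > 0 with P_{ss} < 0, so the point is a local maximum.
P(2/3, -2/3) = 35/3.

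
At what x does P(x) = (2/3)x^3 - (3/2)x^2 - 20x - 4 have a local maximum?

-5/2

P'(x) = 2x^2 - 3x - 20 = 0 at x = -5/2, 4.
P''(x) = 4x - 3. P''(-5/2) = -13 < 0 ⇒ local maximum; P''(4) = 13 > 0 ⇒ local minimum.
Thus P has its local maximum at x = -5/2, with value 629/24.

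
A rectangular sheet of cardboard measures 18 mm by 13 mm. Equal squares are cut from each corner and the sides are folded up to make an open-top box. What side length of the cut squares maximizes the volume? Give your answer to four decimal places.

2.4844

With cut size x, the volume is V(x) = x(18 − 2x)(13 − 2x) for 0 < x < 6.5.
V'(x) = 12x^2 − 124x + 234. Setting V'(x) = 0 gives x ≈ 2.4844 (the root in (0, 6.5)).
V''(x) = 24x − 124 is negative there, so this is the maximum; V ≈ 260.0078.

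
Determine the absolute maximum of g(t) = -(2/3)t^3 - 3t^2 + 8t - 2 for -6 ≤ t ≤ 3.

7/3

The derivative is -2t^2 - 6t + 8, which vanishes at t = -4 and t = 1.
Compare values at every candidate in [-6, 3]: g(-6) = -14; g(-4) = -118/3; g(1) = 7/3; g(3) = -23.
So the maximum is g(1) = 7/3.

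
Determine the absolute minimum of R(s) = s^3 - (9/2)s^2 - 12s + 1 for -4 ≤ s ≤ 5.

The derivative is 3s^2 - 9s - 12, which vanishes at s = -1 and s = 4.
Compare values at every candidate in [-4, 5]: R(-4) = -87, R(-1) = 15/2, R(4) = -55, R(5) = -93/2.
Hence the absolute minimum is -87 at s = -4.

-87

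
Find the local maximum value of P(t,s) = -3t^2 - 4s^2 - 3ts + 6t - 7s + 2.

165/13

∂P/∂t = -6t - 3s + 6 = 0 and ∂P/∂s = -3t - 8s - 7 = 0, so (t, s) = (23/13, -20/13).
The Hessian has P_{tt} = -6, P_{ss} = -8, P_{ts} = -3, giving D = 39 > 0 with P_{tt} < 0, so the point is a local maximum.
P(23/13, -20/13) = 165/13.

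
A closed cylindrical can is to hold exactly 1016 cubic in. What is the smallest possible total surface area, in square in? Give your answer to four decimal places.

559.4703

With radius r and height h, πr²h = 1016 so h = 1016/(πr²), and S(r) = 2πr² + 2πrh = 2πr² + 2·1016/r.
S'(r) = 4πr − 2·1016/r² = 0 ⇒ r³ = 1016/(2π), so r ≈ 5.4480 and h = 2r ≈ 10.8960.
S''(r) = 4π + 4·1016/r³ > 0, so this is the minimum; S ≈ 559.4703.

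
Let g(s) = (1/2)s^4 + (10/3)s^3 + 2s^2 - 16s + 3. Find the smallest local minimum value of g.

g'(s) = 2s^3 + 10s^2 + 4s - 16. Setting g'(s) = 0 gives s ∈ {-4, -2, 1}.
Since g''(s) = 6s^2 + 20s + 4, we get g''(-4) = 20 > 0 ⇒ local minimum; g''(-2) = -12 < 0 ⇒ local maximum; g''(1) = 30 > 0 ⇒ local minimum.
So the smallest local minimum value is g(1) = -43/6.

-43/6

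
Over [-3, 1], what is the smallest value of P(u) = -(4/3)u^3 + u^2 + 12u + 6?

-21/4

The derivative is -4u^2 + 2u + 12, whose only zero in [-3, 1] is u = -3/2.
Candidates: P(-3) = 15, P(-3/2) = -21/4, P(1) = 53/3.
So the minimum is P(-3/2) = -21/4.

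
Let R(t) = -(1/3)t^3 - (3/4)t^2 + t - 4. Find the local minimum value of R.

R'(t) = -t^2 - (3/2)t + 1. Setting R'(t) = 0 gives t ∈ {-2, 1/2}.
Since R''(t) = -2t - 3/2, we get R''(-2) = 5/2 > 0 ⇒ local minimum; R''(1/2) = -5/2 < 0 ⇒ local maximum.
Thus R has its local minimum at t = -2, with value -19/3.

-19/3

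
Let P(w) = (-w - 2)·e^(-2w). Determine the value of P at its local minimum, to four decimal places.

-10.0428

P'(w) = (-1)·e^(-2w) + (-w - 2)·(-2)·e^(-2w) = (2w + 3)·e^(-2w). Since e^(-2w) > 0, the only critical point is w = -3/2.
P''(-3/2) has the same sign as 2 > 0, so this is a local minimum.
P(-3/2) = (-1/2)·e^(3) ≈ -10.0428.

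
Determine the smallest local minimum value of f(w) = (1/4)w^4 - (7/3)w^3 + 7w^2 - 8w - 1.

Critical points: f'(w) = w^3 - 7w^2 + 14w - 8 vanishes at w = 1, 2, 4.
f''(w) = 3w^2 - 14w + 14. f''(1) = 3 > 0 ⇒ local minimum; f''(2) = -2 < 0 ⇒ local maximum; f''(4) = 6 > 0 ⇒ local minimum.
So the smallest local minimum value is f(4) = -19/3.

-19/3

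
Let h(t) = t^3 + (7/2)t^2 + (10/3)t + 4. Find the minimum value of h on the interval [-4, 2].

-52/3

h'(t) = 3t^2 + 7t + 10/3, which vanishes at t = -5/3 and t = -2/3.
Evaluating at the critical points and endpoints: h(-4) = -52/3; h(-5/3) = 191/54; h(-2/3) = 82/27; h(2) = 98/3.
So the minimum is h(-4) = -52/3.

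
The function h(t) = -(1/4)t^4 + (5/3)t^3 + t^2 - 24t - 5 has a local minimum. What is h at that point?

-173/4

h'(t) = -t^3 + 5t^2 + 2t - 24. Setting h'(t) = 0 gives t ∈ {-2, 3, 4}.
Since h''(t) = -3t^2 + 10t + 2, we get h''(-2) = -30 < 0 ⇒ local maximum; h''(3) = 5 > 0 ⇒ local minimum; h''(4) = -6 < 0 ⇒ local maximum.
The local minimum is h(3) = -173/4.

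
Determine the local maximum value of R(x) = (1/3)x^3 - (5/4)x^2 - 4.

R'(x) = x^2 - (5/2)x. Setting R'(x) = 0 gives x ∈ {0, 5/2}.
R''(x) = 2x - 5/2. R''(0) = -5/2 < 0 ⇒ local maximum; R''(5/2) = 5/2 > 0 ⇒ local minimum.
So the local maximum value is R(0) = -4.

-4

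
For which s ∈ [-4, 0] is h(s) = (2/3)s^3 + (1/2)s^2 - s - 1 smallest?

h'(s) = 2s^2 + s - 1, whose only zero in [-4, 0] is s = -1.
Evaluating at the critical points and endpoints: h(-4) = -95/3,  h(-1) = -1/6,  h(0) = -1.
Hence the absolute minimum is -95/3 at s = -4.

-4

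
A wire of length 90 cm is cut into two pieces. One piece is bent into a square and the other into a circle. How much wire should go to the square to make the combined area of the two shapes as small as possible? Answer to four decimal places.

Let x be the length used for the square. Square side x/4; circle radius (90−x)/(2π).
A(x) = (x/4)² + π·((90−x)/(2π))² = x²/16 + (90−x)²/(4π) for 0 ≤ x ≤ 90. A'(x) = x/8 − (90−x)/(2π) = 0 gives x = 4·90/(π+4) ≈ 50.4089.
A'' = 1/8 + 1/(2π) > 0, so this gives the minimum combined area; x ≈ 50.4089 cm to the square.

50.4089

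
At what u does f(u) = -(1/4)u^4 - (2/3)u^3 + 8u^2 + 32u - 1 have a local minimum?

-2

f'(u) = -u^3 - 2u^2 + 16u + 32. Setting f'(u) = 0 gives u ∈ {-4, -2, 4}.
Since f''(u) = -3u^2 - 4u + 16, we get f''(-4) = -16 < 0 ⇒ local maximum; f''(-2) = 12 > 0 ⇒ local minimum; f''(4) = -48 < 0 ⇒ local maximum.
So the local minimum value is f(-2) = -95/3.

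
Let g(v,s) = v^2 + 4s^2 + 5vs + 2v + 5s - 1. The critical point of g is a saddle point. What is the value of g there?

-2

∂g/∂v = 2v + 5s + 2 = 0 and ∂g/∂s = 5v + 8s + 5 = 0, so (v, s) = (-1, 0).
The Hessian has g_{vv} = 2, g_{ss} = 8, g_{vs} = 5, giving D = -9 < 0, so the point is a saddle point.
g(-1, 0) = -2.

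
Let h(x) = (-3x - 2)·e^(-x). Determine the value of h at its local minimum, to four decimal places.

By the product rule, h'(x) = (3x - 1)·e^(-x). Since e^(-x) > 0, the only critical point is x = 1/3.
h''(1/3) has the same sign as 3 > 0, so this is a local minimum.
h(1/3) = (-3)·e^(-1/3) ≈ -2.1496.

-2.1496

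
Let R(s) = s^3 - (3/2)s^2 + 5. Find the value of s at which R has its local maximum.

0

R'(s) = 3s^2 - 3s = 0 at s = 0, 1.
Since R''(s) = 6s - 3, we get R''(0) = -3 < 0 ⇒ local maximum; R''(1) = 3 > 0 ⇒ local minimum.
Thus R has its local maximum at s = 0, with value 5.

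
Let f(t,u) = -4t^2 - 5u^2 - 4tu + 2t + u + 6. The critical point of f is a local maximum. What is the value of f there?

25/4

∂f/∂t = -8t - 4u + 2 = 0 and ∂f/∂u = -4t - 10u + 1 = 0, so (t, u) = (1/4, 0).
The Hessian has f_{tt} = -8, f_{uu} = -10, f_{tu} = -4, giving D = 64 > 0 with f_{tt} < 0, so the point is a local maximum.
f(1/4, 0) = 25/4.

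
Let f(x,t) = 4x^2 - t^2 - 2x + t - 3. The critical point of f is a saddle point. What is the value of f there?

-3

∂f/∂x = 8x - 2 = 0 and ∂f/∂t = -2t + 1 = 0, so (x, t) = (1/4, 1/2).
The Hessian has f_{xx} = 8, f_{tt} = -2, f_{xt} = 0, giving D = -16 < 0, so the point is a saddle point.
f(1/4, 1/2) = -3.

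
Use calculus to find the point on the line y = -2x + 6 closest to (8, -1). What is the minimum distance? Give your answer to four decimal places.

4.0249

Minimize D(x)^2 = (x - 8)^2 + (-2x + 7)^2.
d/dx[D^2] = 2(x - 8) + 2·(-2)·(-2x + 7) = 0 ⇒ x = 22/5.
Then y = -14/5 and the distance is √(81/5) ≈ 4.0249.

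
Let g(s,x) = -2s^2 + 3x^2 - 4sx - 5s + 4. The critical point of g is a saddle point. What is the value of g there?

∂g/∂s = -4s - 4x - 5 = 0 and ∂g/∂x = -4s + 6x = 0, so (s, x) = (-3/4, -1/2).
The Hessian has g_{ss} = -4, g_{xx} = 6, g_{sx} = -4, giving D = -40 < 0, so the point is a saddle point.
g(-3/4, -1/2) = 47/8.

47/8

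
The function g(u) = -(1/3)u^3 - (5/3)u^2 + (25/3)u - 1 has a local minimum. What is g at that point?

g'(u) = -u^2 - (10/3)u + 25/3. Setting g'(u) = 0 gives u ∈ {-5, 5/3}.
Second-derivative test with g''(u) = -2u - 10/3: g''(-5) = 20/3 > 0 ⇒ local minimum; g''(5/3) = -20/3 < 0 ⇒ local maximum.
The local minimum is g(-5) = -128/3.

-128/3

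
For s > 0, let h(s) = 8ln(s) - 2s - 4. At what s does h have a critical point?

h'(s) = 8/s − 2 = 0 gives s = 4.
h''(s) = -8/s², which is negative for s > 0, so this is a local maximum.
h(4) = 8·ln(4) - 8 - 4 ≈ -0.9096.

4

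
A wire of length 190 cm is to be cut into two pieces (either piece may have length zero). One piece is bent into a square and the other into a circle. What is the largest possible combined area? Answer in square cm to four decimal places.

Let x be the length used for the square. Square side x/4; circle radius (190−x)/(2π).
A(x) = (x/4)² + π·((190−x)/(2π))² = x²/16 + (190−x)²/(4π) for 0 ≤ x ≤ 190. A'(x) = x/8 − (190−x)/(2π) = 0 gives x = 4·190/(π+4) ≈ 106.4188.
A'' > 0, so the interior critical point is a minimum; the maximum is at an endpoint. A(0) = 2872.7467 and A(190) = 2256.2500, so the largest area is 2872.7467.

2872.7467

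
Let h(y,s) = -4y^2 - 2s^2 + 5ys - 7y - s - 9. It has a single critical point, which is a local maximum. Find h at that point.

∂h/∂y = -8y + 5s - 7 = 0 and ∂h/∂s = 5y - 4s - 1 = 0, so (y, s) = (-33/7, -43/7).
The Hessian has h_{yy} = -8, h_{ss} = -4, h_{ys} = 5, giving D = 7 > 0 with h_{yy} < 0, so the point is a local maximum.
h(-33/7, -43/7) = 74/7.

74/7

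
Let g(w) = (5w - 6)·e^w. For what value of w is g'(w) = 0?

1/5

By the product rule, g'(w) = (5w - 1)·e^w. Since e^w > 0, the only critical point is w = 1/5.
g''(1/5) has the same sign as 5 > 0, so this is a local minimum.
g(1/5) = (-5)·e^(1/5) ≈ -6.1070.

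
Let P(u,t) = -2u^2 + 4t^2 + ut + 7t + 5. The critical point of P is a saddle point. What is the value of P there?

∂P/∂u = -4u + t = 0 and ∂P/∂t = u + 8t + 7 = 0, so (u, t) = (-7/33, -28/33).
The Hessian has P_{uu} = -4, P_{tt} = 8, P_{ut} = 1, giving D = -33 < 0, so the point is a saddle point.
P(-7/33, -28/33) = 67/33.

67/33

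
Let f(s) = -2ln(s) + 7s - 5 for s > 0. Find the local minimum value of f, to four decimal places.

f'(s) = -2/s + 7 = 0 gives s = 2/7.
f''(s) = 2/s², which is positive for s > 0, so this is a local minimum.
f(2/7) = -2·ln(2/7) + 2 - 5 ≈ -0.4945.

-0.4945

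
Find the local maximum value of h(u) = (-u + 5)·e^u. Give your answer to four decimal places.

54.5982

By the product rule, h'(u) = (-u + 4)·e^u. Since e^u > 0, the only critical point is u = 4.
h''(4) has the same sign as -1 < 0, so this is a local maximum.
h(4) = (1)·e^(4) ≈ 54.5982.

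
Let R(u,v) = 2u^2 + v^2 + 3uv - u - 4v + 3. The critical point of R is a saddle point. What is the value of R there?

24

∂R/∂u = 4u + 3v - 1 = 0 and ∂R/∂v = 3u + 2v - 4 = 0, so (u, v) = (10, -13).
The Hessian has R_{uu} = 4, R_{vv} = 2, R_{uv} = 3, giving D = -1 < 0, so the point is a saddle point.
R(10, -13) = 24.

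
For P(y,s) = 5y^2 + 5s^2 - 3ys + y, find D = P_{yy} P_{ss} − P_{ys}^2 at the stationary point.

91

∂P/∂y = 10y - 3s + 1 = 0 and ∂P/∂s = -3y + 10s = 0, so (y, s) = (-10/91, -3/91).
The Hessian has P_{yy} = 10, P_{ss} = 10, P_{ys} = -3, giving D = 91 > 0 with P_{yy} > 0, so the point is a local minimum.
D = (10)·(10) − (-3)^2 = 91.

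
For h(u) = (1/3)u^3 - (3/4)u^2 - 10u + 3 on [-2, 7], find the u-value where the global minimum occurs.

The derivative is u^2 - (3/2)u - 10, whose only zero in [-2, 7] is u = 4.
Evaluating at the critical points and endpoints: h(-2) = 52/3; h(4) = -83/3; h(7) = 127/12.
Hence the absolute minimum is -83/3 at u = 4.

4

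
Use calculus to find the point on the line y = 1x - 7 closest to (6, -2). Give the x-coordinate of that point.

Minimize D(x)^2 = (x - 6)^2 + (x - 5)^2.
d/dx[D^2] = 2(x - 6) + 2·1·(x - 5) = 0 ⇒ x = 11/2.
Then y = -3/2 and the distance is √(1/2) ≈ 0.7071.

11/2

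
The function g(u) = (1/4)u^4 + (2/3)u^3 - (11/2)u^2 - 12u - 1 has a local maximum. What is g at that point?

61/12

Critical points: g'(u) = u^3 + 2u^2 - 11u - 12 vanishes at u = -4, -1, 3.
Since g''(u) = 3u^2 + 4u - 11, we get g''(-4) = 21 > 0 ⇒ local minimum; g''(-1) = -12 < 0 ⇒ local maximum; g''(3) = 28 > 0 ⇒ local minimum.
So the local maximum value is g(-1) = 61/12.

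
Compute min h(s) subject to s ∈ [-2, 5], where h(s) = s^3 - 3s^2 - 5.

Differentiating, h'(s) = 3s^2 - 6s; which vanishes at s = 0 and s = 2.
Evaluating at the critical points and endpoints: h(-2) = -25,  h(0) = -5,  h(2) = -9,  h(5) = 45.
The minimum over the interval is -25, attained at s = -2.

-25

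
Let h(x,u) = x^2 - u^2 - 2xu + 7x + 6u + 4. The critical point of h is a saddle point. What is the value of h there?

∂h/∂x = 2x - 2u + 7 = 0 and ∂h/∂u = -2x - 2u + 6 = 0, so (x, u) = (-1/4, 13/4).
The Hessian has h_{xx} = 2, h_{uu} = -2, h_{xu} = -2, giving D = -8 < 0, so the point is a saddle point.
h(-1/4, 13/4) = 103/8.

103/8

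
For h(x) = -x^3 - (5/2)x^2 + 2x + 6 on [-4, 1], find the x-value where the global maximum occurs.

h'(x) = -3x^2 - 5x + 2, which vanishes at x = -2 and x = 1/3.
Candidates: h(-4) = 22,  h(-2) = 0,  h(1/3) = 343/54,  h(1) = 9/2.
Hence the absolute maximum is 22 at x = -4.

-4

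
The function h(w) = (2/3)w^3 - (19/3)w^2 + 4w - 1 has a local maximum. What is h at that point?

-28/81

h'(w) = 2w^2 - (38/3)w + 4. Setting h'(w) = 0 gives w ∈ {1/3, 6}.
Since h''(w) = 4w - 38/3, we get h''(1/3) = -34/3 < 0 ⇒ local maximum; h''(6) = 34/3 > 0 ⇒ local minimum.
Thus h has its local maximum at w = 1/3, with value -28/81.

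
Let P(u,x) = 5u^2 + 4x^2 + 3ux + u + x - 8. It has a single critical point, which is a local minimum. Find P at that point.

-574/71

∂P/∂u = 10u + 3x + 1 = 0 and ∂P/∂x = 3u + 8x + 1 = 0, so (u, x) = (-5/71, -7/71).
The Hessian has P_{uu} = 10, P_{xx} = 8, P_{ux} = 3, giving D = 71 > 0 with P_{uu} > 0, so the point is a local minimum.
P(-5/71, -7/71) = -574/71.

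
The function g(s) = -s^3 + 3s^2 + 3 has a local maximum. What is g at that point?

g'(s) = -3s^2 + 6s. Setting g'(s) = 0 gives s ∈ {0, 2}.
g''(s) = -6s + 6. g''(0) = 6 > 0 ⇒ local minimum; g''(2) = -6 < 0 ⇒ local maximum.
The local maximum is g(2) = 7.

7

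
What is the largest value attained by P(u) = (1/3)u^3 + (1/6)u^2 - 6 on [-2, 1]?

-11/2

The derivative is u^2 + (1/3)u, which vanishes at u = -1/3 and u = 0.
Compare values at every candidate in [-2, 1]: P(-2) = -8, P(-1/3) = -971/162, P(0) = -6, P(1) = -11/2.
The maximum over the interval is -11/2, attained at u = 1.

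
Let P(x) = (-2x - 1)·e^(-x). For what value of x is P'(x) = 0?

1/2

Differentiating with the product rule gives P'(x) = (2x - 1)·e^(-x). Since e^(-x) > 0, the only critical point is x = 1/2.
P''(1/2) has the same sign as 2 > 0, so this is a local minimum.
P(1/2) = (-2)·e^(-1/2) ≈ -1.2131.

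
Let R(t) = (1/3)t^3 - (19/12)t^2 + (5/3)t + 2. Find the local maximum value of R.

R'(t) = t^2 - (19/6)t + 5/3 = 0 at t = 2/3, 5/2.
Second-derivative test with R''(t) = 2t - 19/6: R''(2/3) = -11/6 < 0 ⇒ local maximum; R''(5/2) = 11/6 > 0 ⇒ local minimum.
Thus R has its local maximum at t = 2/3, with value 203/81.

203/81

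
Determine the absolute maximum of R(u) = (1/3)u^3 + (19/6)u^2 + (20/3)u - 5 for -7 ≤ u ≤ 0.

Differentiating, R'(u) = u^2 + (19/3)u + 20/3; which vanishes at u = -5 and u = -4/3.
Compare values at every candidate in [-7, 0]: R(-7) = -65/6,  R(-5) = -5/6,  R(-4/3) = -733/81,  R(0) = -5.
The maximum over the interval is -5/6, attained at u = -5.

-5/6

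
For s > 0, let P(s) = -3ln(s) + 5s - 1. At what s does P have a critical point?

P'(s) = -3/s + 5 = 0 gives s = 3/5.
P''(s) = 3/s², which is positive for s > 0, so this is a local minimum.
P(3/5) = -3·ln(3/5) + 3 - 1 ≈ 3.5325.

3/5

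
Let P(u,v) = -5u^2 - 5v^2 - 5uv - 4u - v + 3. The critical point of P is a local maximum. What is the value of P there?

58/15

∂P/∂u = -10u - 5v - 4 = 0 and ∂P/∂v = -5u - 10v - 1 = 0, so (u, v) = (-7/15, 2/15).
The Hessian has P_{uu} = -10, P_{vv} = -10, P_{uv} = -5, giving D = 75 > 0 with P_{uu} < 0, so the point is a local maximum.
P(-7/15, 2/15) = 58/15.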